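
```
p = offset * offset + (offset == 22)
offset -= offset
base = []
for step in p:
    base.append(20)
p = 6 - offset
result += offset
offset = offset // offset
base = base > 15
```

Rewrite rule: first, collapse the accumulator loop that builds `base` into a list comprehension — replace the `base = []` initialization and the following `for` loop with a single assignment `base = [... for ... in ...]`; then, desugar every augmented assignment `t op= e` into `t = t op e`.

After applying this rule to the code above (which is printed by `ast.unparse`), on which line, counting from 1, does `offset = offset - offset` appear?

Transformed code:
p = offset * offset + (offset == 22)
offset = offset - offset
base = [20 for step in p]
p = 6 - offset
result = result + offset
offset = offset // offset
base = base > 15

2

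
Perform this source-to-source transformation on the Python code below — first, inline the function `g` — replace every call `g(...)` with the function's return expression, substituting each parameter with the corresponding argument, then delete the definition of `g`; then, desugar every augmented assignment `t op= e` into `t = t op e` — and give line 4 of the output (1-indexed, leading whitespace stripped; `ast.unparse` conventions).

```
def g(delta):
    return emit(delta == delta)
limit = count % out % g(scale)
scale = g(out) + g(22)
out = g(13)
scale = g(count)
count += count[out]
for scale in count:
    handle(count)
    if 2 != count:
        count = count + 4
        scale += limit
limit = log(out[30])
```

Transformed code:
limit = count % out % emit(scale == scale)
scale = emit(out == out) + emit(22 == 22)
out = emit(13 == 13)
scale = emit(count == count)
count = count + count[out]
for scale in count:
    handle(count)
    if 2 != count:
        count = count + 4
        scale = scale + limit
limit = log(out[30])

scale = emit(count == count)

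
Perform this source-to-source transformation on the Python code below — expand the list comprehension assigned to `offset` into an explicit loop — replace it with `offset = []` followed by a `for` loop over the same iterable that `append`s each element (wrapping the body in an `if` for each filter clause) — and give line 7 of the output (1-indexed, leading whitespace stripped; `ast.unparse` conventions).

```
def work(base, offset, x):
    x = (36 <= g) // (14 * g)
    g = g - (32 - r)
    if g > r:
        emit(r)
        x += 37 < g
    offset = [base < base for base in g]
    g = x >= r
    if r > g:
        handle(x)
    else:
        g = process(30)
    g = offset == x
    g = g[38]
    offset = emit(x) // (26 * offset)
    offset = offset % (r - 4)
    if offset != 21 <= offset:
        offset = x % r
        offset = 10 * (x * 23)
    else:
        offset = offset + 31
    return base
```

Transformed code:
def work(base, offset, x):
    x = (36 <= g) // (14 * g)
    g = g - (32 - r)
    if g > r:
        emit(r)
        x += 37 < g
    offset = []
    for base in g:
        offset.append(base < base)
    g = x >= r
    if r > g:
        handle(x)
    else:
        g = process(30)
    g = offset == x
    g = g[38]
    offset = emit(x) // (26 * offset)
    offset = offset % (r - 4)
    if offset != 21 <= offset:
        offset = x % r
        offset = 10 * (x * 23)
    else:
        offset = offset + 31
    return base

offset = []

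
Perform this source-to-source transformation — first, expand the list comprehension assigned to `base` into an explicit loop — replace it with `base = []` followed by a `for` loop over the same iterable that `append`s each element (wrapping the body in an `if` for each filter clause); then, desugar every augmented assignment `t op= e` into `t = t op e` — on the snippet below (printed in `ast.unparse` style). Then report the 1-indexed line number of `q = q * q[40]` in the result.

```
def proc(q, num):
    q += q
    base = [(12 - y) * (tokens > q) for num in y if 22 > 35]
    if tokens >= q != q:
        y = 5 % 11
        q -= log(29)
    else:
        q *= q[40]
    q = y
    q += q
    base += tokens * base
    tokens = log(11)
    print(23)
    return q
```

11

Transformed code:
def proc(q, num):
    q = q + q
    base = []
    for num in y:
        if 22 > 35:
            base.append((12 - y) * (tokens > q))
    if tokens >= q != q:
        y = 5 % 11
        q = q - log(29)
    else:
        q = q * q[40]
    q = y
    q = q + q
    base = base + tokens * base
    tokens = log(11)
    print(23)
    return q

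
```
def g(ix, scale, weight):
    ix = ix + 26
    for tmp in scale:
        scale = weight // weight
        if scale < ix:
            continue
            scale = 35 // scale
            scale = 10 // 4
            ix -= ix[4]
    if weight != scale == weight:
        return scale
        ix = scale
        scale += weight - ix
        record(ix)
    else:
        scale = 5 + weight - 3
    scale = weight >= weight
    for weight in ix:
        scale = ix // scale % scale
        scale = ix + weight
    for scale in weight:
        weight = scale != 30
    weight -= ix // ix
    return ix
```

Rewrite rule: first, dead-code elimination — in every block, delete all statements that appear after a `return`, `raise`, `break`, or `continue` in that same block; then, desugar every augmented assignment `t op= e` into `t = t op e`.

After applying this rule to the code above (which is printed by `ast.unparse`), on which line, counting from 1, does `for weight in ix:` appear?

Transformed code:
def g(ix, scale, weight):
    ix = ix + 26
    for tmp in scale:
        scale = weight // weight
        if scale < ix:
            continue
    if weight != scale == weight:
        return scale
    else:
        scale = 5 + weight - 3
    scale = weight >= weight
    for weight in ix:
        scale = ix // scale % scale
        scale = ix + weight
    for scale in weight:
        weight = scale != 30
    weight = weight - ix // ix
    return ix

12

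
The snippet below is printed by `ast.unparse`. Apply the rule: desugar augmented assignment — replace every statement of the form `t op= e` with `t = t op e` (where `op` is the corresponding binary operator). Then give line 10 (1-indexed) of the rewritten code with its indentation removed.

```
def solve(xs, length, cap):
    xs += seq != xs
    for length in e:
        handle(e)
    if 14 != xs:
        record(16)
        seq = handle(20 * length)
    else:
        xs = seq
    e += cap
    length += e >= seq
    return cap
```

e = e + cap

Transformed code:
def solve(xs, length, cap):
    xs = xs + (seq != xs)
    for length in e:
        handle(e)
    if 14 != xs:
        record(16)
        seq = handle(20 * length)
    else:
        xs = seq
    e = e + cap
    length = length + (e >= seq)
    return cap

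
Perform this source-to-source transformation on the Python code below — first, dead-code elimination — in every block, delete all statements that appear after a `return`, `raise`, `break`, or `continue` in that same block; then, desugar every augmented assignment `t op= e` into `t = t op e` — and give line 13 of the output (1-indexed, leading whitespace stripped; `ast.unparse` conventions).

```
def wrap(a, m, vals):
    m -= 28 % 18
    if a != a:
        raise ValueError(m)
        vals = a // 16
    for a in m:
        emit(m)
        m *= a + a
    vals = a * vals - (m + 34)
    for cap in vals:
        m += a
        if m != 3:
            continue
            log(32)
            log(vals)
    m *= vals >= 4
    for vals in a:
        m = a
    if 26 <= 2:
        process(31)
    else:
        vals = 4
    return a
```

m = m * (vals >= 4)

Transformed code:
def wrap(a, m, vals):
    m = m - 28 % 18
    if a != a:
        raise ValueError(m)
    for a in m:
        emit(m)
        m = m * (a + a)
    vals = a * vals - (m + 34)
    for cap in vals:
        m = m + a
        if m != 3:
            continue
    m = m * (vals >= 4)
    for vals in a:
        m = a
    if 26 <= 2:
        process(31)
    else:
        vals = 4
    return a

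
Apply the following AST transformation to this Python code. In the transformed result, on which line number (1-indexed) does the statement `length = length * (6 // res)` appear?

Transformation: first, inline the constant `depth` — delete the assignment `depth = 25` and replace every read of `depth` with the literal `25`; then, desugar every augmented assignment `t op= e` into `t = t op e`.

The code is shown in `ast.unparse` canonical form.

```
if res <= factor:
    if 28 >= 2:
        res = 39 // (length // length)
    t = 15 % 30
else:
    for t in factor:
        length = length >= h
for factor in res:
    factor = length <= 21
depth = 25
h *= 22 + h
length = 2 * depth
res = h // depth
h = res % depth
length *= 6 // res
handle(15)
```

14

Transformed code:
if res <= factor:
    if 28 >= 2:
        res = 39 // (length // length)
    t = 15 % 30
else:
    for t in factor:
        length = length >= h
for factor in res:
    factor = length <= 21
h = h * (22 + h)
length = 2 * 25
res = h // 25
h = res % 25
length = length * (6 // res)
handle(15)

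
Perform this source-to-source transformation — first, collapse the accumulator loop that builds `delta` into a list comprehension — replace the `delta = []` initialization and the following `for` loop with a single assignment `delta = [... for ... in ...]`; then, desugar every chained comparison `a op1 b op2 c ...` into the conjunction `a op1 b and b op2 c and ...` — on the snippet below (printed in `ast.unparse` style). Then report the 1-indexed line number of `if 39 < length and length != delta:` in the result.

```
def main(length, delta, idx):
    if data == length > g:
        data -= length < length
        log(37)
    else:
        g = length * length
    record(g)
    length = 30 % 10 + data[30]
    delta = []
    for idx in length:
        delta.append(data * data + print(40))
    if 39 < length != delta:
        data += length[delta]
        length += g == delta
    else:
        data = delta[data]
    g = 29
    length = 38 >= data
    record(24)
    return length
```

Transformed code:
def main(length, delta, idx):
    if data == length and length > g:
        data -= length < length
        log(37)
    else:
        g = length * length
    record(g)
    length = 30 % 10 + data[30]
    delta = [data * data + print(40) for idx in length]
    if 39 < length and length != delta:
        data += length[delta]
        length += g == delta
    else:
        data = delta[data]
    g = 29
    length = 38 >= data
    record(24)
    return length

10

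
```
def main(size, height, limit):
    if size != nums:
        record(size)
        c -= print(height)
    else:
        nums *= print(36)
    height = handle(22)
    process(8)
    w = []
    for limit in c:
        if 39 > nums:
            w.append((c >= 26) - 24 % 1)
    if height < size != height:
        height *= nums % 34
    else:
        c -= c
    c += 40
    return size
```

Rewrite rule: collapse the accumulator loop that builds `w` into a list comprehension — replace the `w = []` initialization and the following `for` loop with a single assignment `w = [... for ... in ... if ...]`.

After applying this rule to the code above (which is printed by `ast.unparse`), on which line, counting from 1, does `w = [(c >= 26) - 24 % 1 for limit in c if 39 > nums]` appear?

Transformed code:
def main(size, height, limit):
    if size != nums:
        record(size)
        c -= print(height)
    else:
        nums *= print(36)
    height = handle(22)
    process(8)
    w = [(c >= 26) - 24 % 1 for limit in c if 39 > nums]
    if height < size != height:
        height *= nums % 34
    else:
        c -= c
    c += 40
    return size

9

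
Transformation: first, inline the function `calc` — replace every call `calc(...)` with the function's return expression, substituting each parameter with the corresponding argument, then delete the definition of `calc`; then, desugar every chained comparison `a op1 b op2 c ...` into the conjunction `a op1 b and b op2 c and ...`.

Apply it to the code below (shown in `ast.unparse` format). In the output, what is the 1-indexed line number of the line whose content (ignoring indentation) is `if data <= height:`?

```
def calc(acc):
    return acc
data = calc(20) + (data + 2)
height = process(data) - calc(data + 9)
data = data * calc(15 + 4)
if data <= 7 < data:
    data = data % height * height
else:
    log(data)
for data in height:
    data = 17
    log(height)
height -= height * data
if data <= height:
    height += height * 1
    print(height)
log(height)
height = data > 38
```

Transformed code:
data = 20 + (data + 2)
height = process(data) - (data + 9)
data = data * (15 + 4)
if data <= 7 and 7 < data:
    data = data % height * height
else:
    log(data)
for data in height:
    data = 17
    log(height)
height -= height * data
if data <= height:
    height += height * 1
    print(height)
log(height)
height = data > 38

12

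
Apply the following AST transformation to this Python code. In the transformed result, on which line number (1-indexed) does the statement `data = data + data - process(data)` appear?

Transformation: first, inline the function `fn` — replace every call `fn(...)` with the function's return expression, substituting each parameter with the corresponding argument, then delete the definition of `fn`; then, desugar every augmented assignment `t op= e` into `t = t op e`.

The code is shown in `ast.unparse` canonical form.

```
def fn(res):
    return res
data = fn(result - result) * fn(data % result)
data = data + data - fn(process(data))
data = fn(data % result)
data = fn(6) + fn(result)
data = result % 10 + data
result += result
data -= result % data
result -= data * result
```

2

Transformed code:
data = (result - result) * (data % result)
data = data + data - process(data)
data = data % result
data = 6 + result
data = result % 10 + data
result = result + result
data = data - result % data
result = result - data * result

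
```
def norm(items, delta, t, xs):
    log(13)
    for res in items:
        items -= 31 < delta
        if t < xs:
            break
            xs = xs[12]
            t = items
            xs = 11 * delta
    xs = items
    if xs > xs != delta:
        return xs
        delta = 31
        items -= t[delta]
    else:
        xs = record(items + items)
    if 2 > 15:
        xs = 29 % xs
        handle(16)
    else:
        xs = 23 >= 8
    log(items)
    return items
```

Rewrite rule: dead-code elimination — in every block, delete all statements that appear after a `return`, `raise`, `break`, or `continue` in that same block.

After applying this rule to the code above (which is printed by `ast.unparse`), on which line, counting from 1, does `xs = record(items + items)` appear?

Transformed code:
def norm(items, delta, t, xs):
    log(13)
    for res in items:
        items -= 31 < delta
        if t < xs:
            break
    xs = items
    if xs > xs != delta:
        return xs
    else:
        xs = record(items + items)
    if 2 > 15:
        xs = 29 % xs
        handle(16)
    else:
        xs = 23 >= 8
    log(items)
    return items

11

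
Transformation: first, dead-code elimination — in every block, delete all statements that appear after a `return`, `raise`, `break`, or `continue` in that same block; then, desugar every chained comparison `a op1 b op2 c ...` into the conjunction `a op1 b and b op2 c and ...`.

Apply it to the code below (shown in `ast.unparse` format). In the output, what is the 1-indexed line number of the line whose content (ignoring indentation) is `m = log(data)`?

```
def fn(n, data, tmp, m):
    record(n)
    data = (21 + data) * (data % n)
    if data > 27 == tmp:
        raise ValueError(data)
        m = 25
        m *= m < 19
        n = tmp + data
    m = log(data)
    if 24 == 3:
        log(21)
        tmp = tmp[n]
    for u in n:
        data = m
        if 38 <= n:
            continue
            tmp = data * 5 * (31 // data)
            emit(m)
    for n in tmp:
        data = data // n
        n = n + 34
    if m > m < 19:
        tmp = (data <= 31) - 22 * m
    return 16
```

6

Transformed code:
def fn(n, data, tmp, m):
    record(n)
    data = (21 + data) * (data % n)
    if data > 27 and 27 == tmp:
        raise ValueError(data)
    m = log(data)
    if 24 == 3:
        log(21)
        tmp = tmp[n]
    for u in n:
        data = m
        if 38 <= n:
            continue
    for n in tmp:
        data = data // n
        n = n + 34
    if m > m and m < 19:
        tmp = (data <= 31) - 22 * m
    return 16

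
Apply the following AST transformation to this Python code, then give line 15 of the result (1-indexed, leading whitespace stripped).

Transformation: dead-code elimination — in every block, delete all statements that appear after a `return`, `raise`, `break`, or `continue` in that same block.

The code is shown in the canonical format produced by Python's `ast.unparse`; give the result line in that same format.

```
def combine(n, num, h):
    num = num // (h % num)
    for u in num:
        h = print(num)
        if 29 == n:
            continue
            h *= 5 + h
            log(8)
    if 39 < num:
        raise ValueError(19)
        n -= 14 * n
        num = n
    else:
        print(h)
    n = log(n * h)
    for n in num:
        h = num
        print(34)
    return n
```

Transformed code:
def combine(n, num, h):
    num = num // (h % num)
    for u in num:
        h = print(num)
        if 29 == n:
            continue
    if 39 < num:
        raise ValueError(19)
    else:
        print(h)
    n = log(n * h)
    for n in num:
        h = num
        print(34)
    return n

return n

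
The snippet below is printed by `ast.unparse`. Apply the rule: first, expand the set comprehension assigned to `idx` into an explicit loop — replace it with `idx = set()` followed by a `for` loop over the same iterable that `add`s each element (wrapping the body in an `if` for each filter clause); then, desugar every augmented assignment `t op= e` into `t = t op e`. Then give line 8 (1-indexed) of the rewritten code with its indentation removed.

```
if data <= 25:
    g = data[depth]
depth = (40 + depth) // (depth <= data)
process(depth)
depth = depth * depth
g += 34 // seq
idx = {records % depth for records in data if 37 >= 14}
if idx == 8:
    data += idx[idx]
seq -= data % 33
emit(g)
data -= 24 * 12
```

Transformed code:
if data <= 25:
    g = data[depth]
depth = (40 + depth) // (depth <= data)
process(depth)
depth = depth * depth
g = g + 34 // seq
idx = set()
for records in data:
    if 37 >= 14:
        idx.add(records % depth)
if idx == 8:
    data = data + idx[idx]
seq = seq - data % 33
emit(g)
data = data - 24 * 12

for records in data:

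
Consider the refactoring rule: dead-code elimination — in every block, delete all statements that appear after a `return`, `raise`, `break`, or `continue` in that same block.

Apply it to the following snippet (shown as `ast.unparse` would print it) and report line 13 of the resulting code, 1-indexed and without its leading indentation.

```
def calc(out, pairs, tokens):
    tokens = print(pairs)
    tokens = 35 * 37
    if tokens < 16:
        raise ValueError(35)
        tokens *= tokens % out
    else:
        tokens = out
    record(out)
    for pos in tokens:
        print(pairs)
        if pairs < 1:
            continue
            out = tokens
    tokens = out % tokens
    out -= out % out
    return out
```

Transformed code:
def calc(out, pairs, tokens):
    tokens = print(pairs)
    tokens = 35 * 37
    if tokens < 16:
        raise ValueError(35)
    else:
        tokens = out
    record(out)
    for pos in tokens:
        print(pairs)
        if pairs < 1:
            continue
    tokens = out % tokens
    out -= out % out
    return out

tokens = out % tokens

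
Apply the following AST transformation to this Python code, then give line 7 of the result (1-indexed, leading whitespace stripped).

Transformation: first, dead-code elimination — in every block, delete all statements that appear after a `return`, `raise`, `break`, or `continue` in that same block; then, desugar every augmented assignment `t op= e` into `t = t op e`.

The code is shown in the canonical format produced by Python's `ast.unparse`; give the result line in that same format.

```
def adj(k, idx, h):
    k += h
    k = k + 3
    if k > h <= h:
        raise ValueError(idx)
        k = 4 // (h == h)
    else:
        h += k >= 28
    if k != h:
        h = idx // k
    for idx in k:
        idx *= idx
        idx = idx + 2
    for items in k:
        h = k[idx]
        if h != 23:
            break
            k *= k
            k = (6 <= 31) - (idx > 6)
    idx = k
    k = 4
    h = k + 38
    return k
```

h = h + (k >= 28)

Transformed code:
def adj(k, idx, h):
    k = k + h
    k = k + 3
    if k > h <= h:
        raise ValueError(idx)
    else:
        h = h + (k >= 28)
    if k != h:
        h = idx // k
    for idx in k:
        idx = idx * idx
        idx = idx + 2
    for items in k:
        h = k[idx]
        if h != 23:
            break
    idx = k
    k = 4
    h = k + 38
    return k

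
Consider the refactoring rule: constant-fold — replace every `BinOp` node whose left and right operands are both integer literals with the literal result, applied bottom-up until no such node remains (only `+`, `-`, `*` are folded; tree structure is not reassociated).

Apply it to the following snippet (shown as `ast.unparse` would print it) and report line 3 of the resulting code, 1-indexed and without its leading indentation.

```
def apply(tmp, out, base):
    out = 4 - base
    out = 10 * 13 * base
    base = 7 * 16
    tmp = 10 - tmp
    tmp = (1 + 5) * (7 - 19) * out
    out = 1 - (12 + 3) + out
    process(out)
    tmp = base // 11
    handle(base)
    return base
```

out = 130 * base

Transformed code:
def apply(tmp, out, base):
    out = 4 - base
    out = 130 * base
    base = 112
    tmp = 10 - tmp
    tmp = -72 * out
    out = -14 + out
    process(out)
    tmp = base // 11
    handle(base)
    return base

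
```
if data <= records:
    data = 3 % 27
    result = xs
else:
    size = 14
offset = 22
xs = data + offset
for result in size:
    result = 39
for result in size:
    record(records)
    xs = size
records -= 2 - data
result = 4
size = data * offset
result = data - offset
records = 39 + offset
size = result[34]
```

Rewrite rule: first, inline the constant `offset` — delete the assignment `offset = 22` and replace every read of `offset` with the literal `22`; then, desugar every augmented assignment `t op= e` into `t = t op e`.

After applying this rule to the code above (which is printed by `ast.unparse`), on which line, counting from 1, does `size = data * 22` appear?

14

Transformed code:
if data <= records:
    data = 3 % 27
    result = xs
else:
    size = 14
xs = data + 22
for result in size:
    result = 39
for result in size:
    record(records)
    xs = size
records = records - (2 - data)
result = 4
size = data * 22
result = data - 22
records = 39 + 22
size = result[34]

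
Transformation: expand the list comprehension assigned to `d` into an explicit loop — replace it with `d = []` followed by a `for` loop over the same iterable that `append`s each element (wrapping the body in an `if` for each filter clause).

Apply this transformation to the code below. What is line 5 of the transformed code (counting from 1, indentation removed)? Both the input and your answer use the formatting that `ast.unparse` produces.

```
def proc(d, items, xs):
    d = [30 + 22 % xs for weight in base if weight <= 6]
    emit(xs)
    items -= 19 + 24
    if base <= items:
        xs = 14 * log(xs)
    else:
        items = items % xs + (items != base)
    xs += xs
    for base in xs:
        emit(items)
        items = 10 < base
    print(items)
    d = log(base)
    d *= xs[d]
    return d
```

Transformed code:
def proc(d, items, xs):
    d = []
    for weight in base:
        if weight <= 6:
            d.append(30 + 22 % xs)
    emit(xs)
    items -= 19 + 24
    if base <= items:
        xs = 14 * log(xs)
    else:
        items = items % xs + (items != base)
    xs += xs
    for base in xs:
        emit(items)
        items = 10 < base
    print(items)
    d = log(base)
    d *= xs[d]
    return d

d.append(30 + 22 % xs)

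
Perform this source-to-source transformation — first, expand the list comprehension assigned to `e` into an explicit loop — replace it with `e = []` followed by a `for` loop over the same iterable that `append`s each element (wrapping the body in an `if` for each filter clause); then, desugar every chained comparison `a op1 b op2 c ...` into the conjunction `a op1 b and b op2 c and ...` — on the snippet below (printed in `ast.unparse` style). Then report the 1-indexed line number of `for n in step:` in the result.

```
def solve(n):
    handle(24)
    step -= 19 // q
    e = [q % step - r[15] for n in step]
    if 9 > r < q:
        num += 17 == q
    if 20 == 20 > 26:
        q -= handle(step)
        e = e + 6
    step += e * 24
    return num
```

Transformed code:
def solve(n):
    handle(24)
    step -= 19 // q
    e = []
    for n in step:
        e.append(q % step - r[15])
    if 9 > r and r < q:
        num += 17 == q
    if 20 == 20 and 20 > 26:
        q -= handle(step)
        e = e + 6
    step += e * 24
    return num

5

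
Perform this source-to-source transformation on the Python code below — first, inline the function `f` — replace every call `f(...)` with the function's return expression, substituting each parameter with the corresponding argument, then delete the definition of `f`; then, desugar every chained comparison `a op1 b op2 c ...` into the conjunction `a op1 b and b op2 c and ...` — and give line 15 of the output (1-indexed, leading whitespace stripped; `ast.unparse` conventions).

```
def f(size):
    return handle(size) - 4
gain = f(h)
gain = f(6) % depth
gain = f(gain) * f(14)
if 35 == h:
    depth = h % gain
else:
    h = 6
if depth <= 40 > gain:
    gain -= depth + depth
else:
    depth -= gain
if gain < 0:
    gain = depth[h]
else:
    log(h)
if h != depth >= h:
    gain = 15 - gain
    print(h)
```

log(h)

Transformed code:
gain = handle(h) - 4
gain = (handle(6) - 4) % depth
gain = (handle(gain) - 4) * (handle(14) - 4)
if 35 == h:
    depth = h % gain
else:
    h = 6
if depth <= 40 and 40 > gain:
    gain -= depth + depth
else:
    depth -= gain
if gain < 0:
    gain = depth[h]
else:
    log(h)
if h != depth and depth >= h:
    gain = 15 - gain
    print(h)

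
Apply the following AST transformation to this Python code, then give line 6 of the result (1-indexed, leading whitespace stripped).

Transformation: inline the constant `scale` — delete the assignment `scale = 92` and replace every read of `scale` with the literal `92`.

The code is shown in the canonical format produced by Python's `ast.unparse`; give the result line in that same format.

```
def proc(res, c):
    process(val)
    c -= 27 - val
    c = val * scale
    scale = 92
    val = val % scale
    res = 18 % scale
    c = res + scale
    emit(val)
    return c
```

Transformed code:
def proc(res, c):
    process(val)
    c -= 27 - val
    c = val * 92
    val = val % 92
    res = 18 % 92
    c = res + 92
    emit(val)
    return c

res = 18 % 92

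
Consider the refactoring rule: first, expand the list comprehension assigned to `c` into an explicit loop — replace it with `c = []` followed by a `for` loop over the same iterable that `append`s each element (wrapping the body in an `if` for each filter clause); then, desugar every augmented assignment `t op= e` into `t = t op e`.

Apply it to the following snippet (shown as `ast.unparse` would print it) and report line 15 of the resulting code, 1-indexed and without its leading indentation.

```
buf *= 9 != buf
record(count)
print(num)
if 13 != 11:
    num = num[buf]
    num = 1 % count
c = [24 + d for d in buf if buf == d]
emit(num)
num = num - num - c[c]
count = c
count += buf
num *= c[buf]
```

Transformed code:
buf = buf * (9 != buf)
record(count)
print(num)
if 13 != 11:
    num = num[buf]
    num = 1 % count
c = []
for d in buf:
    if buf == d:
        c.append(24 + d)
emit(num)
num = num - num - c[c]
count = c
count = count + buf
num = num * c[buf]

num = num * c[buf]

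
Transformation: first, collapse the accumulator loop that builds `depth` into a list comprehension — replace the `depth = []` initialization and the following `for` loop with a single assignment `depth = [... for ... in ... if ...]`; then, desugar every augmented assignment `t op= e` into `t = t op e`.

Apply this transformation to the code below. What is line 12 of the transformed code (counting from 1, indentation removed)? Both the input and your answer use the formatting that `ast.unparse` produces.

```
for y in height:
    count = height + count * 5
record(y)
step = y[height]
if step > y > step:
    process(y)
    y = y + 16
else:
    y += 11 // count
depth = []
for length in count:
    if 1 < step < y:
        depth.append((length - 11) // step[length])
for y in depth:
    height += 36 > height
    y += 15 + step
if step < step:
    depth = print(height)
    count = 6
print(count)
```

Transformed code:
for y in height:
    count = height + count * 5
record(y)
step = y[height]
if step > y > step:
    process(y)
    y = y + 16
else:
    y = y + 11 // count
depth = [(length - 11) // step[length] for length in count if 1 < step < y]
for y in depth:
    height = height + (36 > height)
    y = y + (15 + step)
if step < step:
    depth = print(height)
    count = 6
print(count)

height = height + (36 > height)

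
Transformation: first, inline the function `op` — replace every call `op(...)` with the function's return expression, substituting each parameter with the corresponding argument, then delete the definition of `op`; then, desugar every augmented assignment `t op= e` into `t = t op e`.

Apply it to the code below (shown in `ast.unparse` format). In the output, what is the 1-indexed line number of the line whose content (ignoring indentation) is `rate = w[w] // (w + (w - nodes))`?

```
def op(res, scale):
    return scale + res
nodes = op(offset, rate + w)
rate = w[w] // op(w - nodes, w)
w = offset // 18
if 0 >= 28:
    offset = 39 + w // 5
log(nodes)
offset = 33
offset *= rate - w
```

2

Transformed code:
nodes = rate + w + offset
rate = w[w] // (w + (w - nodes))
w = offset // 18
if 0 >= 28:
    offset = 39 + w // 5
log(nodes)
offset = 33
offset = offset * (rate - w)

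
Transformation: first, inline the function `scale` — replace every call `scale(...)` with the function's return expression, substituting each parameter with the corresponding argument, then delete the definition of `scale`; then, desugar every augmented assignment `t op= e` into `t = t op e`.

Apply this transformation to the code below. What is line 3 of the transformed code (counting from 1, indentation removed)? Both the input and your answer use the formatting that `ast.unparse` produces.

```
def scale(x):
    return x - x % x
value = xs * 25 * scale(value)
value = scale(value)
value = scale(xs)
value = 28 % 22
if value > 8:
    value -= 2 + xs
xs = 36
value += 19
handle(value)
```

Transformed code:
value = xs * 25 * (value - value % value)
value = value - value % value
value = xs - xs % xs
value = 28 % 22
if value > 8:
    value = value - (2 + xs)
xs = 36
value = value + 19
handle(value)

value = xs - xs % xs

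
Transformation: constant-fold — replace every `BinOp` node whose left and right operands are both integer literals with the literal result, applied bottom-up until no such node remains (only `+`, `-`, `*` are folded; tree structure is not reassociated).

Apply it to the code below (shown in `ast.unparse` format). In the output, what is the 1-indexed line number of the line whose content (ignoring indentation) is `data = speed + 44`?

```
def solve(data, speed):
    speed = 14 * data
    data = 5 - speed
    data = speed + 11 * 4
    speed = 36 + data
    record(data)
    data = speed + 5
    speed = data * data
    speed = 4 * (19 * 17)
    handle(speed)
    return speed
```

Transformed code:
def solve(data, speed):
    speed = 14 * data
    data = 5 - speed
    data = speed + 44
    speed = 36 + data
    record(data)
    data = speed + 5
    speed = data * data
    speed = 1292
    handle(speed)
    return speed

4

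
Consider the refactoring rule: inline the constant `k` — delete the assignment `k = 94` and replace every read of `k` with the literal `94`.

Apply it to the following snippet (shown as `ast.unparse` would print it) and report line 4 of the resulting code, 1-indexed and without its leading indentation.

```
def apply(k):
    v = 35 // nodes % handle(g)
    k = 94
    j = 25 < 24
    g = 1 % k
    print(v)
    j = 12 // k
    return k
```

g = 1 % 94

Transformed code:
def apply(k):
    v = 35 // nodes % handle(g)
    j = 25 < 24
    g = 1 % 94
    print(v)
    j = 12 // 94
    return 94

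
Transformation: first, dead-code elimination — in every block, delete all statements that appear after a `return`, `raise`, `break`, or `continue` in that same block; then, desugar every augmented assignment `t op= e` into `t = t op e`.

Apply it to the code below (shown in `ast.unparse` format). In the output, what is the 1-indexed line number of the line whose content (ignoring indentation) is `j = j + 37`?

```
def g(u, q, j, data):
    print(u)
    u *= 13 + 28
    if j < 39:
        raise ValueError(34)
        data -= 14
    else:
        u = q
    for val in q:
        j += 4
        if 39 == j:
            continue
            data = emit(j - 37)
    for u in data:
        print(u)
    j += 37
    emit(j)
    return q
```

14

Transformed code:
def g(u, q, j, data):
    print(u)
    u = u * (13 + 28)
    if j < 39:
        raise ValueError(34)
    else:
        u = q
    for val in q:
        j = j + 4
        if 39 == j:
            continue
    for u in data:
        print(u)
    j = j + 37
    emit(j)
    return q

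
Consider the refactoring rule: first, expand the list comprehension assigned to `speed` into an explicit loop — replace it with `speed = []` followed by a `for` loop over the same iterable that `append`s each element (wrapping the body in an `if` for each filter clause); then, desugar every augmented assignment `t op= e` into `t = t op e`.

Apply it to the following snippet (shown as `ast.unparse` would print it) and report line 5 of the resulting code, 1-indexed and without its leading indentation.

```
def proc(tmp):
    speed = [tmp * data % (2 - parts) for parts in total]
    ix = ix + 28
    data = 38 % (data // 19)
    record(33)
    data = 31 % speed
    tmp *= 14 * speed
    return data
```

ix = ix + 28

Transformed code:
def proc(tmp):
    speed = []
    for parts in total:
        speed.append(tmp * data % (2 - parts))
    ix = ix + 28
    data = 38 % (data // 19)
    record(33)
    data = 31 % speed
    tmp = tmp * (14 * speed)
    return data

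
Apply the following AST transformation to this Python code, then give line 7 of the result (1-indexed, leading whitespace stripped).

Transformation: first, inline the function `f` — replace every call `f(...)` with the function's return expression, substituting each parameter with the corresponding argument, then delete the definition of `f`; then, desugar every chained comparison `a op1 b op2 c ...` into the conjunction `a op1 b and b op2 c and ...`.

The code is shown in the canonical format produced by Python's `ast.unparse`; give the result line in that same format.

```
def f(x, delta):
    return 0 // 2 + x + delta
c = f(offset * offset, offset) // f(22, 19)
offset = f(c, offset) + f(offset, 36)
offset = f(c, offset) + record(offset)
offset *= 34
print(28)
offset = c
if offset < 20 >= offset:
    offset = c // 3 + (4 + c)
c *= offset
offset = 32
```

Transformed code:
c = (0 // 2 + offset * offset + offset) // (0 // 2 + 22 + 19)
offset = 0 // 2 + c + offset + (0 // 2 + offset + 36)
offset = 0 // 2 + c + offset + record(offset)
offset *= 34
print(28)
offset = c
if offset < 20 and 20 >= offset:
    offset = c // 3 + (4 + c)
c *= offset
offset = 32

if offset < 20 and 20 >= offset:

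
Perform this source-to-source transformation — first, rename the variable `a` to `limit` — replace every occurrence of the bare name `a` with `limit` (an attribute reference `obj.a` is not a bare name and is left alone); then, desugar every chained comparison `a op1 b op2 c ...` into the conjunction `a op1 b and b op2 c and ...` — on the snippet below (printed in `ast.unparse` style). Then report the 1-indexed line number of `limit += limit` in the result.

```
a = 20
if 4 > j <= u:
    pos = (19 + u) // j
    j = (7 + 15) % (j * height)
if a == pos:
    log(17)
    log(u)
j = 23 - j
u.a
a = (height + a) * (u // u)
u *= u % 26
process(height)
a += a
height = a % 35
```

Transformed code:
limit = 20
if 4 > j and j <= u:
    pos = (19 + u) // j
    j = (7 + 15) % (j * height)
if limit == pos:
    log(17)
    log(u)
j = 23 - j
u.a
limit = (height + limit) * (u // u)
u *= u % 26
process(height)
limit += limit
height = limit % 35

13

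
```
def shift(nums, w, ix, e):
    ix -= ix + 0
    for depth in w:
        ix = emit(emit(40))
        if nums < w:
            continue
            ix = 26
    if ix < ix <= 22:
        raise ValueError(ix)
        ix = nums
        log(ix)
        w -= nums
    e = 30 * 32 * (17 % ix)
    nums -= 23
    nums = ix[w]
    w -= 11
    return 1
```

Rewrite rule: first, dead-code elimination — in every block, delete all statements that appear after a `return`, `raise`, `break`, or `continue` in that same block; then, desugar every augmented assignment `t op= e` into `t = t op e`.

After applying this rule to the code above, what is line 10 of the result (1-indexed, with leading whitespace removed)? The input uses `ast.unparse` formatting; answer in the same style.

Transformed code:
def shift(nums, w, ix, e):
    ix = ix - (ix + 0)
    for depth in w:
        ix = emit(emit(40))
        if nums < w:
            continue
    if ix < ix <= 22:
        raise ValueError(ix)
    e = 30 * 32 * (17 % ix)
    nums = nums - 23
    nums = ix[w]
    w = w - 11
    return 1

nums = nums - 23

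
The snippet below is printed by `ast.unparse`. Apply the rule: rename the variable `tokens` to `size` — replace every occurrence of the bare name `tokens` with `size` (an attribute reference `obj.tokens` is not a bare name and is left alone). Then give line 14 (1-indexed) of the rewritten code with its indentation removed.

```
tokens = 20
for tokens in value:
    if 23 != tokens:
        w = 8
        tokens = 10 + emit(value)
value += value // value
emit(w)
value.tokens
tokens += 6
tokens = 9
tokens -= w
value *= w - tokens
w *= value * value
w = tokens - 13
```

w = size - 13

Transformed code:
size = 20
for size in value:
    if 23 != size:
        w = 8
        size = 10 + emit(value)
value += value // value
emit(w)
value.tokens
size += 6
size = 9
size -= w
value *= w - size
w *= value * value
w = size - 13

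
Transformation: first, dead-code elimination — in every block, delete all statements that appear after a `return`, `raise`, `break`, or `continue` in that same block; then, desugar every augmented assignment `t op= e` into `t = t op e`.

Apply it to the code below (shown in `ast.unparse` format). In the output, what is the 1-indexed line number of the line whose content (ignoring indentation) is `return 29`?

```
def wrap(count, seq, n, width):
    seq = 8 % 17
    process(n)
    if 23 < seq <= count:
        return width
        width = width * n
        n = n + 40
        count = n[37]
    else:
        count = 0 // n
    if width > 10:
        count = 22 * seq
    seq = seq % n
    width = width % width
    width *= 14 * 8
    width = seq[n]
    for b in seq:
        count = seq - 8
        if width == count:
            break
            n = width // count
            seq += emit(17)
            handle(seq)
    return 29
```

18

Transformed code:
def wrap(count, seq, n, width):
    seq = 8 % 17
    process(n)
    if 23 < seq <= count:
        return width
    else:
        count = 0 // n
    if width > 10:
        count = 22 * seq
    seq = seq % n
    width = width % width
    width = width * (14 * 8)
    width = seq[n]
    for b in seq:
        count = seq - 8
        if width == count:
            break
    return 29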